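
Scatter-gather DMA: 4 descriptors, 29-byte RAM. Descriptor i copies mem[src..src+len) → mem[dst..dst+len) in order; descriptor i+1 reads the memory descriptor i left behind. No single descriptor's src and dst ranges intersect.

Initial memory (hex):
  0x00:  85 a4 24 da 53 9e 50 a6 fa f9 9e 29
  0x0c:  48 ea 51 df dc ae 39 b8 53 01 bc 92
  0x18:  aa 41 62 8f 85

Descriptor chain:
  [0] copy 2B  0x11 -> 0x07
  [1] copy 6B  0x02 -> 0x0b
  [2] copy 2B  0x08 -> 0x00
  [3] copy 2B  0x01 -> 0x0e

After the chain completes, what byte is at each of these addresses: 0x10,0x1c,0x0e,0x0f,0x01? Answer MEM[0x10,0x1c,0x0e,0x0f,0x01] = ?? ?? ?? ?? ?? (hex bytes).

MEM[0x10,0x1c,0x0e,0x0f,0x01] = ae 85 f9 24 f9

D0: mem[0x07..0x08] <- [ae 39]
D1: mem[0x0b..0x10] <- [24 da 53 9e 50 ae]
D2: mem[0x00..0x01] <- [39 f9]
D3: mem[0x0e..0x0f] <- [f9 24]
query mem[0x10]=0xae, mem[0x1c]=0x85, mem[0x0e]=0xf9, mem[0x0f]=0x24, mem[0x01]=0xf9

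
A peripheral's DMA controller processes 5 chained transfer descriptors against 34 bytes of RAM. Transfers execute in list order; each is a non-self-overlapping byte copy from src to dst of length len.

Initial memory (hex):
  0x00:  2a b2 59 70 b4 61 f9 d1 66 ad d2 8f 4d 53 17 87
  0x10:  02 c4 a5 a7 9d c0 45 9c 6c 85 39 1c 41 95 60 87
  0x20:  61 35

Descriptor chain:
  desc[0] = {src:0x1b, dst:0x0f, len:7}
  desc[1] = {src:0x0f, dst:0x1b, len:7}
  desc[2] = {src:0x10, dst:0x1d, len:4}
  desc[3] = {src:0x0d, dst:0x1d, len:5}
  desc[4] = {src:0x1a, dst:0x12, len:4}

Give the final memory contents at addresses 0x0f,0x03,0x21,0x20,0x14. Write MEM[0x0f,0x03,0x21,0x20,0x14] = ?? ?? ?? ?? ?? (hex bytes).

#0 dst[0x0f+7] := {0x1c,0x41,0x95,0x60,0x87,0x61,0x35}
#1 dst[0x1b+7] := {0x1c,0x41,0x95,0x60,0x87,0x61,0x35}
#2 dst[0x1d+4] := {0x41,0x95,0x60,0x87}
#3 dst[0x1d+5] := {0x53,0x17,0x1c,0x41,0x95}
#4 dst[0x12+4] := {0x39,0x1c,0x41,0x53}
query mem[0x0f]=0x1c, mem[0x03]=0x70, mem[0x21]=0x95, mem[0x20]=0x41, mem[0x14]=0x41

MEM[0x0f,0x03,0x21,0x20,0x14] = 1c 70 95 41 41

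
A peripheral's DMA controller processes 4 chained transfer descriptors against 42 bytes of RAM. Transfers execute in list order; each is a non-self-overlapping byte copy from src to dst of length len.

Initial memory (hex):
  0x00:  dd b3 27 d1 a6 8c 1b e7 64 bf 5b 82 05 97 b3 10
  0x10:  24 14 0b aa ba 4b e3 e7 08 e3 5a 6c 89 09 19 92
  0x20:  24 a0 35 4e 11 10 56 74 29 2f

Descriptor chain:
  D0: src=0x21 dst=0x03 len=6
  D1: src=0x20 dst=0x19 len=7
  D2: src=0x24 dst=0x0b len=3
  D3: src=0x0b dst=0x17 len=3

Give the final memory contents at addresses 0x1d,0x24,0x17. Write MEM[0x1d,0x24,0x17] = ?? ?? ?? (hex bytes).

MEM[0x1d,0x24,0x17] = 11 11 11

#0 dst[0x03+6] := {0xa0,0x35,0x4e,0x11,0x10,0x56}
#1 dst[0x19+7] := {0x24,0xa0,0x35,0x4e,0x11,0x10,0x56}
#2 dst[0x0b+3] := {0x11,0x10,0x56}
#3 dst[0x17+3] := {0x11,0x10,0x56}
query mem[0x1d]=0x11, mem[0x24]=0x11, mem[0x17]=0x11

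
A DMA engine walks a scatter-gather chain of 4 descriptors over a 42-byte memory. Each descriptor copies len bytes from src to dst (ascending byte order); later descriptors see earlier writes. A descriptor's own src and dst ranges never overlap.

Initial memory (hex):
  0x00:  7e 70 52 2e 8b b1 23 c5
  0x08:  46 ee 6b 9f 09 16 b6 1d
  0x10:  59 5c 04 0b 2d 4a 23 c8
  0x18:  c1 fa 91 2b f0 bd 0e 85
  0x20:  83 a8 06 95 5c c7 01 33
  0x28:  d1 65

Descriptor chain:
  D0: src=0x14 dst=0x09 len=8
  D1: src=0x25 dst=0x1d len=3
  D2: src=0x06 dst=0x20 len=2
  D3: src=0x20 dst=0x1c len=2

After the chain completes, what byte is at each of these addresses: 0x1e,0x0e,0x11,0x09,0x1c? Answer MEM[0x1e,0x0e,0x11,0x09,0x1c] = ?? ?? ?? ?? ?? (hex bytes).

#0 dst[0x09+8] := {0x2d,0x4a,0x23,0xc8,0xc1,0xfa,0x91,0x2b}
#1 dst[0x1d+3] := {0xc7,0x01,0x33}
#2 dst[0x20+2] := {0x23,0xc5}
#3 dst[0x1c+2] := {0x23,0xc5}
query mem[0x1e]=0x01, mem[0x0e]=0xfa, mem[0x11]=0x5c, mem[0x09]=0x2d, mem[0x1c]=0x23

MEM[0x1e,0x0e,0x11,0x09,0x1c] = 01 fa 5c 2d 23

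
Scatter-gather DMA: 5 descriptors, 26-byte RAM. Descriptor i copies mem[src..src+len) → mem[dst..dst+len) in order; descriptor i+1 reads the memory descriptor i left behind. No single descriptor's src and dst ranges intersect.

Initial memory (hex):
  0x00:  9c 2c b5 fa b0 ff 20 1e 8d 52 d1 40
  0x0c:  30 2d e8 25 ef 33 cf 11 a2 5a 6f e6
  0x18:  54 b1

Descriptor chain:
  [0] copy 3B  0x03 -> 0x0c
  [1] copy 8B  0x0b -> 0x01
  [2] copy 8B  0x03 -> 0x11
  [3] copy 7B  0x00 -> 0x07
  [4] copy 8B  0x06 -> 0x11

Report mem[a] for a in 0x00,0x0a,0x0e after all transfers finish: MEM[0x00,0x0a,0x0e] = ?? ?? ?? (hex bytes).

MEM[0x00,0x0a,0x0e] = 9c b0 ff

[0] 0x03->0x0c len=3 : fa b0 ff
[1] 0x0b->0x01 len=8 : 40 fa b0 ff 25 ef 33 cf
[2] 0x03->0x11 len=8 : b0 ff 25 ef 33 cf 52 d1
[3] 0x00->0x07 len=7 : 9c 40 fa b0 ff 25 ef
[4] 0x06->0x11 len=8 : ef 9c 40 fa b0 ff 25 ef
query mem[0x00]=0x9c, mem[0x0a]=0xb0, mem[0x0e]=0xff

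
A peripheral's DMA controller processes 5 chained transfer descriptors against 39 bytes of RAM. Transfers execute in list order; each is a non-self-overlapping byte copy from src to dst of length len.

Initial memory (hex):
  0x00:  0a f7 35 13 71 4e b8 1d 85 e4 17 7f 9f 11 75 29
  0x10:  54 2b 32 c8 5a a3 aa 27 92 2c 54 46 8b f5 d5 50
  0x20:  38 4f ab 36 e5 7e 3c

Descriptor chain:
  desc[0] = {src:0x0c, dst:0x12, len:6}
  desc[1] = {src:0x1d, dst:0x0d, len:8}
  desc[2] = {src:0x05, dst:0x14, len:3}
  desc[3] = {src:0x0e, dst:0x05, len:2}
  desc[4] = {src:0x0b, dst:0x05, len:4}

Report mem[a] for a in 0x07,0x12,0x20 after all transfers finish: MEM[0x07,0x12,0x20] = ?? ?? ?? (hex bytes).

MEM[0x07,0x12,0x20] = f5 ab 38

#0 dst[0x12+6] := {0x9f,0x11,0x75,0x29,0x54,0x2b}
#1 dst[0x0d+8] := {0xf5,0xd5,0x50,0x38,0x4f,0xab,0x36,0xe5}
#2 dst[0x14+3] := {0x4e,0xb8,0x1d}
#3 dst[0x05+2] := {0xd5,0x50}
#4 dst[0x05+4] := {0x7f,0x9f,0xf5,0xd5}
query mem[0x07]=0xf5, mem[0x12]=0xab, mem[0x20]=0x38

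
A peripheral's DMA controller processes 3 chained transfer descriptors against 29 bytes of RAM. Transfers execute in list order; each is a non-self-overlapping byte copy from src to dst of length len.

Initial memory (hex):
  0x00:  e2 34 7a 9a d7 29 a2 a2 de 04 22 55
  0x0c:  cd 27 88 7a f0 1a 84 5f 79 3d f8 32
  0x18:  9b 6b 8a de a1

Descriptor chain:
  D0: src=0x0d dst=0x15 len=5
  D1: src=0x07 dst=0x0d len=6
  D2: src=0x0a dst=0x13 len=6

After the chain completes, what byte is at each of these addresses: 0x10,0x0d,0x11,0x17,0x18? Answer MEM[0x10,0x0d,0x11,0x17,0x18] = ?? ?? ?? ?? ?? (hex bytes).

D0: mem[0x15..0x19] <- [27 88 7a f0 1a]
D1: mem[0x0d..0x12] <- [a2 de 04 22 55 cd]
D2: mem[0x13..0x18] <- [22 55 cd a2 de 04]
query mem[0x10]=0x22, mem[0x0d]=0xa2, mem[0x11]=0x55, mem[0x17]=0xde, mem[0x18]=0x04

MEM[0x10,0x0d,0x11,0x17,0x18] = 22 a2 55 de 04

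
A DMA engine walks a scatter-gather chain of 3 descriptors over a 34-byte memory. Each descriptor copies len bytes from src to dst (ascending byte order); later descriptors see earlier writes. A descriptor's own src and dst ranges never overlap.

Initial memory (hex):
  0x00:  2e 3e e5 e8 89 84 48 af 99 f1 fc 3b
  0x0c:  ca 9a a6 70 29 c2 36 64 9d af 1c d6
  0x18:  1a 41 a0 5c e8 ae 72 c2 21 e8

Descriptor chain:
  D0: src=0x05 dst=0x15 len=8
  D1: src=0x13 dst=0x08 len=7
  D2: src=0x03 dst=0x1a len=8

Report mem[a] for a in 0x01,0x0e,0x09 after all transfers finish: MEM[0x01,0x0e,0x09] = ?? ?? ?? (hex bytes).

MEM[0x01,0x0e,0x09] = 3e f1 9d

  after D0: wrote 8B at 0x15 = 8448af99f1fc3bca
  after D1: wrote 7B at 0x08 = 649d8448af99f1
  after D2: wrote 8B at 0x1a = e8898448af649d84
query mem[0x01]=0x3e, mem[0x0e]=0xf1, mem[0x09]=0x9d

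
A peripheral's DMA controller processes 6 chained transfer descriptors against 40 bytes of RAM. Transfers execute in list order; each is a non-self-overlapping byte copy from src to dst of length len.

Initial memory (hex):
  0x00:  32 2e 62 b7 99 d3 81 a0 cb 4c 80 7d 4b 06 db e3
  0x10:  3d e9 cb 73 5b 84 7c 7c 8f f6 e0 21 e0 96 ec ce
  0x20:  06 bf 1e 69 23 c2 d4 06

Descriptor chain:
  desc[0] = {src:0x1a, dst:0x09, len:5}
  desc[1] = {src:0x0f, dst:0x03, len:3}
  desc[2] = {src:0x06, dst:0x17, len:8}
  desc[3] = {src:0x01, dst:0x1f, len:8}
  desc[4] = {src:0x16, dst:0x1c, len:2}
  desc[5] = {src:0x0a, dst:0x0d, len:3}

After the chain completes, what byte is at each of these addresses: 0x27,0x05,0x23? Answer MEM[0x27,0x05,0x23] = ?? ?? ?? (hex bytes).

  after D0: wrote 5B at 0x09 = e021e096ec
  after D1: wrote 3B at 0x03 = e33de9
  after D2: wrote 8B at 0x17 = 81a0cbe021e096ec
  after D3: wrote 8B at 0x1f = 2e62e33de981a0cb
  after D4: wrote 2B at 0x1c = 7c81
  after D5: wrote 3B at 0x0d = 21e096
query mem[0x27]=0x06, mem[0x05]=0xe9, mem[0x23]=0xe9

MEM[0x27,0x05,0x23] = 06 e9 e9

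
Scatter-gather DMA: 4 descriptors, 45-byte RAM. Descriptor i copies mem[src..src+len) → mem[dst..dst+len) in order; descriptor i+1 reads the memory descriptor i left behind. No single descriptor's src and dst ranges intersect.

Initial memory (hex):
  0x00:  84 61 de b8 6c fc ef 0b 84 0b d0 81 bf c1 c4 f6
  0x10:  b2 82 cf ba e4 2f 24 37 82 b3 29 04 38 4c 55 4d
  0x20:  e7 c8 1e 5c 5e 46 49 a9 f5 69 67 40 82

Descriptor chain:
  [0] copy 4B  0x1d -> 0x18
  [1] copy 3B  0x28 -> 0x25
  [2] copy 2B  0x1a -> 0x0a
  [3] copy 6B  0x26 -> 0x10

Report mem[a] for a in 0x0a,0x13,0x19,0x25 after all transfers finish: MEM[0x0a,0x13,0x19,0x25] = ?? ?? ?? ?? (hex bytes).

D0: mem[0x18..0x1b] <- [4c 55 4d e7]
D1: mem[0x25..0x27] <- [f5 69 67]
D2: mem[0x0a..0x0b] <- [4d e7]
D3: mem[0x10..0x15] <- [69 67 f5 69 67 40]
query mem[0x0a]=0x4d, mem[0x13]=0x69, mem[0x19]=0x55, mem[0x25]=0xf5

MEM[0x0a,0x13,0x19,0x25] = 4d 69 55 f5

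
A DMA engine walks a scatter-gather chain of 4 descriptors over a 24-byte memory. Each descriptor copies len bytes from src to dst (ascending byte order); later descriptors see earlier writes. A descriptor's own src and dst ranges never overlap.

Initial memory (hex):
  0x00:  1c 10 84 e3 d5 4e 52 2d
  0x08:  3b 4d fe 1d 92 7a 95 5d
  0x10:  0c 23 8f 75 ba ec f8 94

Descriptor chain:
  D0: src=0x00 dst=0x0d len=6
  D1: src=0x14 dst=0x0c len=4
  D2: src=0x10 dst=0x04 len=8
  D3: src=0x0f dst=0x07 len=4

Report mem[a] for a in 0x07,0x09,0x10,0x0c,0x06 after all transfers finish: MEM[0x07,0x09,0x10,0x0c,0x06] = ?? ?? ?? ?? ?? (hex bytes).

  after D0: wrote 6B at 0x0d = 1c1084e3d54e
  after D1: wrote 4B at 0x0c = baecf894
  after D2: wrote 8B at 0x04 = e3d54e75baecf894
  after D3: wrote 4B at 0x07 = 94e3d54e
query mem[0x07]=0x94, mem[0x09]=0xd5, mem[0x10]=0xe3, mem[0x0c]=0xba, mem[0x06]=0x4e

MEM[0x07,0x09,0x10,0x0c,0x06] = 94 d5 e3 ba 4e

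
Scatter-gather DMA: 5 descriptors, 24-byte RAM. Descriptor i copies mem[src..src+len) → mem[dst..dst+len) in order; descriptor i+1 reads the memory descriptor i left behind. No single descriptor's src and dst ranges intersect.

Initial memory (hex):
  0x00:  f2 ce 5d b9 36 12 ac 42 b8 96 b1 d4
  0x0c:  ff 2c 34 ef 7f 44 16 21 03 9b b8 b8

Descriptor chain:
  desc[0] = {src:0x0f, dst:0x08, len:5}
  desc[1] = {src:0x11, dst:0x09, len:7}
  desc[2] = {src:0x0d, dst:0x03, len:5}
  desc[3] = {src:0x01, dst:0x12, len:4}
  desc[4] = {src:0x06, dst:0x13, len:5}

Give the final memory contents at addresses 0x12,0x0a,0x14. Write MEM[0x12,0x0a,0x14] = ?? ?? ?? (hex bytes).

D0: mem[0x08..0x0c] <- [ef 7f 44 16 21]
D1: mem[0x09..0x0f] <- [44 16 21 03 9b b8 b8]
D2: mem[0x03..0x07] <- [9b b8 b8 7f 44]
D3: mem[0x12..0x15] <- [ce 5d 9b b8]
D4: mem[0x13..0x17] <- [7f 44 ef 44 16]
query mem[0x12]=0xce, mem[0x0a]=0x16, mem[0x14]=0x44

MEM[0x12,0x0a,0x14] = ce 16 44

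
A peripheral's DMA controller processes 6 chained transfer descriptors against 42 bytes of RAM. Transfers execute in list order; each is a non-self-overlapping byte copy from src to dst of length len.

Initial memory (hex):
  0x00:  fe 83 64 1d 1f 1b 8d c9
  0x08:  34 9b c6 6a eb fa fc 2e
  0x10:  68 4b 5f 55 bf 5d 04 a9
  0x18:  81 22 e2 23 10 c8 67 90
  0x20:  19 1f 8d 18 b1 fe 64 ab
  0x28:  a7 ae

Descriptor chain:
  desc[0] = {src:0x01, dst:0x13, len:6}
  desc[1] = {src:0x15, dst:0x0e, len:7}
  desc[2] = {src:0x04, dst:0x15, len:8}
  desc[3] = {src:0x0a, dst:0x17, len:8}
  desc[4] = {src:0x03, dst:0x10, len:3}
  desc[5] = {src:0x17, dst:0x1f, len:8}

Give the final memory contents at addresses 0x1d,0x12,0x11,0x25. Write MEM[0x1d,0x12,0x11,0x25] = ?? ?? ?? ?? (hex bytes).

MEM[0x1d,0x12,0x11,0x25] = 1b 1b 1f 1b

D0: mem[0x13..0x18] <- [83 64 1d 1f 1b 8d]
D1: mem[0x0e..0x14] <- [1d 1f 1b 8d 22 e2 23]
D2: mem[0x15..0x1c] <- [1f 1b 8d c9 34 9b c6 6a]
D3: mem[0x17..0x1e] <- [c6 6a eb fa 1d 1f 1b 8d]
D4: mem[0x10..0x12] <- [1d 1f 1b]
D5: mem[0x1f..0x26] <- [c6 6a eb fa 1d 1f 1b 8d]
query mem[0x1d]=0x1b, mem[0x12]=0x1b, mem[0x11]=0x1f, mem[0x25]=0x1b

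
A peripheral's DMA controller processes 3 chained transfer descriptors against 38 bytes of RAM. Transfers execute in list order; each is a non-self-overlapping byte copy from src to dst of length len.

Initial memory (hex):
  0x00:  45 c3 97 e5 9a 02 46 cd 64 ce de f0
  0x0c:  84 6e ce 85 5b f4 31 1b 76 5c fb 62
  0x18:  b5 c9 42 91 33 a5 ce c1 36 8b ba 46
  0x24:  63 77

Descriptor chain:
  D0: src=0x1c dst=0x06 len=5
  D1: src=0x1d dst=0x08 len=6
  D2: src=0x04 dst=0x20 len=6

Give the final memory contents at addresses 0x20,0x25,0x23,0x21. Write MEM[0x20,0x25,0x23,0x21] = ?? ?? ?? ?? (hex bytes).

[0] 0x1c->0x06 len=5 : 33 a5 ce c1 36
[1] 0x1d->0x08 len=6 : a5 ce c1 36 8b ba
[2] 0x04->0x20 len=6 : 9a 02 33 a5 a5 ce
query mem[0x20]=0x9a, mem[0x25]=0xce, mem[0x23]=0xa5, mem[0x21]=0x02

MEM[0x20,0x25,0x23,0x21] = 9a ce a5 02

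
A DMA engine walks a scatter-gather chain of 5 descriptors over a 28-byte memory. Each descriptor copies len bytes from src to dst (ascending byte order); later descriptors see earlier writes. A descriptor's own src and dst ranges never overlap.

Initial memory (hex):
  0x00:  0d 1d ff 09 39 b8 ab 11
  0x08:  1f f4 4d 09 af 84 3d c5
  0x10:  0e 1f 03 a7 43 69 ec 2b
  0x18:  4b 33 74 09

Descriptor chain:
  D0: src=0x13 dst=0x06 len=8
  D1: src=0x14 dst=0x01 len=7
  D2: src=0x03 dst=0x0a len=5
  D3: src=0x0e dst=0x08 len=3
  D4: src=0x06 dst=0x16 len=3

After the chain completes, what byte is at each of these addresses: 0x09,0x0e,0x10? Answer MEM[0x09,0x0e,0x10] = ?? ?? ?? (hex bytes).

#0 dst[0x06+8] := {0xa7,0x43,0x69,0xec,0x2b,0x4b,0x33,0x74}
#1 dst[0x01+7] := {0x43,0x69,0xec,0x2b,0x4b,0x33,0x74}
#2 dst[0x0a+5] := {0xec,0x2b,0x4b,0x33,0x74}
#3 dst[0x08+3] := {0x74,0xc5,0x0e}
#4 dst[0x16+3] := {0x33,0x74,0x74}
query mem[0x09]=0xc5, mem[0x0e]=0x74, mem[0x10]=0x0e

MEM[0x09,0x0e,0x10] = c5 74 0e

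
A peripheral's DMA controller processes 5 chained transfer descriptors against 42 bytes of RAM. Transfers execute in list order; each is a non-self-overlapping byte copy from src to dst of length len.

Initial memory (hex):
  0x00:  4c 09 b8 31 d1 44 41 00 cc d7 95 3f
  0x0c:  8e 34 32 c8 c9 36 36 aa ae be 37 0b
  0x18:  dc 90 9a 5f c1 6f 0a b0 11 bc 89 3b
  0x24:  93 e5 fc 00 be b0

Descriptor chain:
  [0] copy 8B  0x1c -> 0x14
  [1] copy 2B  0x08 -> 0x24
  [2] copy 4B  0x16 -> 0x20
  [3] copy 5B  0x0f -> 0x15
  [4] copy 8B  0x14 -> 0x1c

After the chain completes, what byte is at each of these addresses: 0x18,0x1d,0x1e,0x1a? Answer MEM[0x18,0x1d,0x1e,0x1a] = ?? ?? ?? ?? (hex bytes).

MEM[0x18,0x1d,0x1e,0x1a] = 36 c8 c9 89

#0 dst[0x14+8] := {0xc1,0x6f,0x0a,0xb0,0x11,0xbc,0x89,0x3b}
#1 dst[0x24+2] := {0xcc,0xd7}
#2 dst[0x20+4] := {0x0a,0xb0,0x11,0xbc}
#3 dst[0x15+5] := {0xc8,0xc9,0x36,0x36,0xaa}
#4 dst[0x1c+8] := {0xc1,0xc8,0xc9,0x36,0x36,0xaa,0x89,0x3b}
query mem[0x18]=0x36, mem[0x1d]=0xc8, mem[0x1e]=0xc9, mem[0x1a]=0x89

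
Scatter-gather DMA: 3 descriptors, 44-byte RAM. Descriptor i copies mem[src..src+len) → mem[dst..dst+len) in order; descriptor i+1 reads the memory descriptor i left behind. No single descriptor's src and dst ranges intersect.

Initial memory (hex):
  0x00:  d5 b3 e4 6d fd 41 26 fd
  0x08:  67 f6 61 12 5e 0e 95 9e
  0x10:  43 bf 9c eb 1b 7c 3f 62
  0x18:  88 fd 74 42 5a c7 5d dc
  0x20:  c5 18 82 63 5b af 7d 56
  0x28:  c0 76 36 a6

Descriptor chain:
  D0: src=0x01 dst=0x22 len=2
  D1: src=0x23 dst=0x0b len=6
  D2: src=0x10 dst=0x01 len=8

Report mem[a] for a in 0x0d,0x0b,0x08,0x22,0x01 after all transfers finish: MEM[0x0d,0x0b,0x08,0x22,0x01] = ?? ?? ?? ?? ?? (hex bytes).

#0 dst[0x22+2] := {0xb3,0xe4}
#1 dst[0x0b+6] := {0xe4,0x5b,0xaf,0x7d,0x56,0xc0}
#2 dst[0x01+8] := {0xc0,0xbf,0x9c,0xeb,0x1b,0x7c,0x3f,0x62}
query mem[0x0d]=0xaf, mem[0x0b]=0xe4, mem[0x08]=0x62, mem[0x22]=0xb3, mem[0x01]=0xc0

MEM[0x0d,0x0b,0x08,0x22,0x01] = af e4 62 b3 c0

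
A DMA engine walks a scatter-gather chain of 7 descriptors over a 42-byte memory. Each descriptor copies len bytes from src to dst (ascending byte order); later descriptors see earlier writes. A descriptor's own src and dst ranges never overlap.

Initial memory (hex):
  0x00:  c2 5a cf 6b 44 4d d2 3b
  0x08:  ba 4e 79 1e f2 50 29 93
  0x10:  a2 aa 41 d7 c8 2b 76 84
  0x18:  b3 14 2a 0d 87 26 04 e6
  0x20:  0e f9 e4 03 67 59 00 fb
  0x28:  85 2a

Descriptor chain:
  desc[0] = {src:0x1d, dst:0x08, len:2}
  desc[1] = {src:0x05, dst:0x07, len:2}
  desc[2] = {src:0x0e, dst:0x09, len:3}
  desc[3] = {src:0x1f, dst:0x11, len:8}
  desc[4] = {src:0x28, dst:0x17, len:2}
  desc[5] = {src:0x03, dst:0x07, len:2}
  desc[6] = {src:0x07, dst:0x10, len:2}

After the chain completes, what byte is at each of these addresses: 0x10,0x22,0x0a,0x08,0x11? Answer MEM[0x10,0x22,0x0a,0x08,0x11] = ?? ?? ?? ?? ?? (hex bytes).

  after D0: wrote 2B at 0x08 = 2604
  after D1: wrote 2B at 0x07 = 4dd2
  after D2: wrote 3B at 0x09 = 2993a2
  after D3: wrote 8B at 0x11 = e60ef9e403675900
  after D4: wrote 2B at 0x17 = 852a
  after D5: wrote 2B at 0x07 = 6b44
  after D6: wrote 2B at 0x10 = 6b44
query mem[0x10]=0x6b, mem[0x22]=0xe4, mem[0x0a]=0x93, mem[0x08]=0x44, mem[0x11]=0x44

MEM[0x10,0x22,0x0a,0x08,0x11] = 6b e4 93 44 44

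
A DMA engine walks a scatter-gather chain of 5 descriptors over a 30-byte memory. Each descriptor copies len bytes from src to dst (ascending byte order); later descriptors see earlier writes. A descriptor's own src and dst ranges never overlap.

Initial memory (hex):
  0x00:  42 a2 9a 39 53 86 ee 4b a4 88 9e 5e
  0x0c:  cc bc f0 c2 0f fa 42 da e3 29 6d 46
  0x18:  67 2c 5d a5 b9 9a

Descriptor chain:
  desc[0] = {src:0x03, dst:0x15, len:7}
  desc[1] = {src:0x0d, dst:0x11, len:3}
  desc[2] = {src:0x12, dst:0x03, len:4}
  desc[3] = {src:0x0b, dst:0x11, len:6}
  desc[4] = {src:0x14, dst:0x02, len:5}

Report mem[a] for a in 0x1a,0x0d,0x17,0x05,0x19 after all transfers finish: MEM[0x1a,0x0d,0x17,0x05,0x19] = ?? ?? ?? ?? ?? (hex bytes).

MEM[0x1a,0x0d,0x17,0x05,0x19] = a4 bc 86 86 4b

#0 dst[0x15+7] := {0x39,0x53,0x86,0xee,0x4b,0xa4,0x88}
#1 dst[0x11+3] := {0xbc,0xf0,0xc2}
#2 dst[0x03+4] := {0xf0,0xc2,0xe3,0x39}
#3 dst[0x11+6] := {0x5e,0xcc,0xbc,0xf0,0xc2,0x0f}
#4 dst[0x02+5] := {0xf0,0xc2,0x0f,0x86,0xee}
query mem[0x1a]=0xa4, mem[0x0d]=0xbc, mem[0x17]=0x86, mem[0x05]=0x86, mem[0x19]=0x4b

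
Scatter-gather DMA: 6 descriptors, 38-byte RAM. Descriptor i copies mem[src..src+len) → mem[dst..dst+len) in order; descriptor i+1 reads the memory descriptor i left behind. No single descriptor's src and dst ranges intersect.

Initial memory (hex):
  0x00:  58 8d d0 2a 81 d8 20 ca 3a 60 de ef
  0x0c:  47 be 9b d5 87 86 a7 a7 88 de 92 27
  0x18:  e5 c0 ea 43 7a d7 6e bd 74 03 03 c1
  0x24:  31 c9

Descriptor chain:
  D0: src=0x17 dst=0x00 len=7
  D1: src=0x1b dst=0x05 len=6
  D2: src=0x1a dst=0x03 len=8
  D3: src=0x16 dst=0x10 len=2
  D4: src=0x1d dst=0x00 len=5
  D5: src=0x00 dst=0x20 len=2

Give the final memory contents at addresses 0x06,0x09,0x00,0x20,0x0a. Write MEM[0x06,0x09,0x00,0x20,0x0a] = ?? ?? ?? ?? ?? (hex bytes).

MEM[0x06,0x09,0x00,0x20,0x0a] = d7 74 d7 d7 03

#0 dst[0x00+7] := {0x27,0xe5,0xc0,0xea,0x43,0x7a,0xd7}
#1 dst[0x05+6] := {0x43,0x7a,0xd7,0x6e,0xbd,0x74}
#2 dst[0x03+8] := {0xea,0x43,0x7a,0xd7,0x6e,0xbd,0x74,0x03}
#3 dst[0x10+2] := {0x92,0x27}
#4 dst[0x00+5] := {0xd7,0x6e,0xbd,0x74,0x03}
#5 dst[0x20+2] := {0xd7,0x6e}
query mem[0x06]=0xd7, mem[0x09]=0x74, mem[0x00]=0xd7, mem[0x20]=0xd7, mem[0x0a]=0x03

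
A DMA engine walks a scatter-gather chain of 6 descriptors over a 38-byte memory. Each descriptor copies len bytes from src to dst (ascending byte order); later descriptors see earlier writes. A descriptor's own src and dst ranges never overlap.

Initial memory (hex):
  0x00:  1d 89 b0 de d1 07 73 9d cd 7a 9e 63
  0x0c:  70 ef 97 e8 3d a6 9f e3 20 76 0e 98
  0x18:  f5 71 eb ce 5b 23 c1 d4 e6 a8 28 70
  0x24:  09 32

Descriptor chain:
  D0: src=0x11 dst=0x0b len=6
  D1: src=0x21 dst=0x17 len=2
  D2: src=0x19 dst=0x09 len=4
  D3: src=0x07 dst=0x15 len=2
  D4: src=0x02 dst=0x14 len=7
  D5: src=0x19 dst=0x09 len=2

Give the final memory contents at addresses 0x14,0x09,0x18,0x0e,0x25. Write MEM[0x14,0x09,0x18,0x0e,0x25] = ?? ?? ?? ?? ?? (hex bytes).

MEM[0x14,0x09,0x18,0x0e,0x25] = b0 9d 73 20 32

D0: mem[0x0b..0x10] <- [a6 9f e3 20 76 0e]
D1: mem[0x17..0x18] <- [a8 28]
D2: mem[0x09..0x0c] <- [71 eb ce 5b]
D3: mem[0x15..0x16] <- [9d cd]
D4: mem[0x14..0x1a] <- [b0 de d1 07 73 9d cd]
D5: mem[0x09..0x0a] <- [9d cd]
query mem[0x14]=0xb0, mem[0x09]=0x9d, mem[0x18]=0x73, mem[0x0e]=0x20, mem[0x25]=0x32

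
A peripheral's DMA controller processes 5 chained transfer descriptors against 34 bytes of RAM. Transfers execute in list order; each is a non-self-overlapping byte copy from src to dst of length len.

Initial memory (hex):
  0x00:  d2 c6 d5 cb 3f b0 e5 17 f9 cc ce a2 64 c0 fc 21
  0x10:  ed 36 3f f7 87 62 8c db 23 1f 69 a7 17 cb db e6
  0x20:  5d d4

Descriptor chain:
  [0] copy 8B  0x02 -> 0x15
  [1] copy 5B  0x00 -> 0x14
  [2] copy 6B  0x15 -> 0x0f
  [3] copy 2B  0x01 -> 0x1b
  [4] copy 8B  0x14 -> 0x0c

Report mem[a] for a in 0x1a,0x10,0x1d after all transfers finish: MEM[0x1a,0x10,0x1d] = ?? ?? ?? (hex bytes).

  after D0: wrote 8B at 0x15 = d5cb3fb0e517f9cc
  after D1: wrote 5B at 0x14 = d2c6d5cb3f
  after D2: wrote 6B at 0x0f = c6d5cb3fe517
  after D3: wrote 2B at 0x1b = c6d5
  after D4: wrote 8B at 0x0c = 17c6d5cb3fe517c6
query mem[0x1a]=0x17, mem[0x10]=0x3f, mem[0x1d]=0xcb

MEM[0x1a,0x10,0x1d] = 17 3f cb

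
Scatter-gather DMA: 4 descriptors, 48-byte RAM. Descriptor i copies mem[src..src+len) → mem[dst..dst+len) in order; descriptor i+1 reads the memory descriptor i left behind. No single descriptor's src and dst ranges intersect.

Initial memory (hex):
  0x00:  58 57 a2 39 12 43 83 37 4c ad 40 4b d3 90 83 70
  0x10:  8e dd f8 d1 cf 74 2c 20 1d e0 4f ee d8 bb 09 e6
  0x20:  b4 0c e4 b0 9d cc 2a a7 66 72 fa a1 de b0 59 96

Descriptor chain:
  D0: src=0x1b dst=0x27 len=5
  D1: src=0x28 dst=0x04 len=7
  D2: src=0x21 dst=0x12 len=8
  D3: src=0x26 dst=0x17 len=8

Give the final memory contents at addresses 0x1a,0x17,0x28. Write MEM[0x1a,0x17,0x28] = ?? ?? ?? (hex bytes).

#0 dst[0x27+5] := {0xee,0xd8,0xbb,0x09,0xe6}
#1 dst[0x04+7] := {0xd8,0xbb,0x09,0xe6,0xde,0xb0,0x59}
#2 dst[0x12+8] := {0x0c,0xe4,0xb0,0x9d,0xcc,0x2a,0xee,0xd8}
#3 dst[0x17+8] := {0x2a,0xee,0xd8,0xbb,0x09,0xe6,0xde,0xb0}
query mem[0x1a]=0xbb, mem[0x17]=0x2a, mem[0x28]=0xd8

MEM[0x1a,0x17,0x28] = bb 2a d8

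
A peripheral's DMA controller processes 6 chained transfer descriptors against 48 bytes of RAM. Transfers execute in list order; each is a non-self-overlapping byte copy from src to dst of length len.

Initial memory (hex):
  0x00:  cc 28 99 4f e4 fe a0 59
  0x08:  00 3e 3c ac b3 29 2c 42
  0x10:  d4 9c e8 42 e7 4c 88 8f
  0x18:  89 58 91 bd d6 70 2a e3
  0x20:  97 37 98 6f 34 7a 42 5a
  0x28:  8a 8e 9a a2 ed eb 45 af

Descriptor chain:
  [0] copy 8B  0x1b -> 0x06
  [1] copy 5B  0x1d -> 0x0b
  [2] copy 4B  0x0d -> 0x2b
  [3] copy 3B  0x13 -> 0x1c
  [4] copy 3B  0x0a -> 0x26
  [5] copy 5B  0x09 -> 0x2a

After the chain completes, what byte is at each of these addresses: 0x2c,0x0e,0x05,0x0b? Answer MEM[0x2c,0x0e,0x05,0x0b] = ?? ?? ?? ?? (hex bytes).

MEM[0x2c,0x0e,0x05,0x0b] = 70 97 fe 70

  after D0: wrote 8B at 0x06 = bdd6702ae3973798
  after D1: wrote 5B at 0x0b = 702ae39737
  after D2: wrote 4B at 0x2b = e39737d4
  after D3: wrote 3B at 0x1c = 42e74c
  after D4: wrote 3B at 0x26 = e3702a
  after D5: wrote 5B at 0x2a = 2ae3702ae3
query mem[0x2c]=0x70, mem[0x0e]=0x97, mem[0x05]=0xfe, mem[0x0b]=0x70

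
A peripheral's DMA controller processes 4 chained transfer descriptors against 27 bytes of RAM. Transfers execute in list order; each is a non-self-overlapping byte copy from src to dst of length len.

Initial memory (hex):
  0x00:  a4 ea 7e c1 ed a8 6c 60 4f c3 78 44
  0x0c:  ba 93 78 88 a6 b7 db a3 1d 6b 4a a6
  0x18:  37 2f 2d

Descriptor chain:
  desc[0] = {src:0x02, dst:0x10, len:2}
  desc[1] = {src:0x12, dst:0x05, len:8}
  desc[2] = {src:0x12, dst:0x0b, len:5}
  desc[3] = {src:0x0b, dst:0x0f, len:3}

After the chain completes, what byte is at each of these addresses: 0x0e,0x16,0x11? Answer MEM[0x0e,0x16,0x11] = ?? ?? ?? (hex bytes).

[0] 0x02->0x10 len=2 : 7e c1
[1] 0x12->0x05 len=8 : db a3 1d 6b 4a a6 37 2f
[2] 0x12->0x0b len=5 : db a3 1d 6b 4a
[3] 0x0b->0x0f len=3 : db a3 1d
query mem[0x0e]=0x6b, mem[0x16]=0x4a, mem[0x11]=0x1d

MEM[0x0e,0x16,0x11] = 6b 4a 1d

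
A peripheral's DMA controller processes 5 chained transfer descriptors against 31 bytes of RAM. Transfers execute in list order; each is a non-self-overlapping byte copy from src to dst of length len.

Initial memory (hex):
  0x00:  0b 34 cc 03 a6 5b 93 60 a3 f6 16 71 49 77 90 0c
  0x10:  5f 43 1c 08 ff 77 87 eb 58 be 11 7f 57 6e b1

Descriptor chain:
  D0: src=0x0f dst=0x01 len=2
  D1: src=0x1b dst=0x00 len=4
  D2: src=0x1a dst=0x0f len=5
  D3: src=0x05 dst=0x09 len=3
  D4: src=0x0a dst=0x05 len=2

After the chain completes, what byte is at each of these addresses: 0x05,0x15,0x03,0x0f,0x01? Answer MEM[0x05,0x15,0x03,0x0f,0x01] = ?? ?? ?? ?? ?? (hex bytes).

[0] 0x0f->0x01 len=2 : 0c 5f
[1] 0x1b->0x00 len=4 : 7f 57 6e b1
[2] 0x1a->0x0f len=5 : 11 7f 57 6e b1
[3] 0x05->0x09 len=3 : 5b 93 60
[4] 0x0a->0x05 len=2 : 93 60
query mem[0x05]=0x93, mem[0x15]=0x77, mem[0x03]=0xb1, mem[0x0f]=0x11, mem[0x01]=0x57

MEM[0x05,0x15,0x03,0x0f,0x01] = 93 77 b1 11 57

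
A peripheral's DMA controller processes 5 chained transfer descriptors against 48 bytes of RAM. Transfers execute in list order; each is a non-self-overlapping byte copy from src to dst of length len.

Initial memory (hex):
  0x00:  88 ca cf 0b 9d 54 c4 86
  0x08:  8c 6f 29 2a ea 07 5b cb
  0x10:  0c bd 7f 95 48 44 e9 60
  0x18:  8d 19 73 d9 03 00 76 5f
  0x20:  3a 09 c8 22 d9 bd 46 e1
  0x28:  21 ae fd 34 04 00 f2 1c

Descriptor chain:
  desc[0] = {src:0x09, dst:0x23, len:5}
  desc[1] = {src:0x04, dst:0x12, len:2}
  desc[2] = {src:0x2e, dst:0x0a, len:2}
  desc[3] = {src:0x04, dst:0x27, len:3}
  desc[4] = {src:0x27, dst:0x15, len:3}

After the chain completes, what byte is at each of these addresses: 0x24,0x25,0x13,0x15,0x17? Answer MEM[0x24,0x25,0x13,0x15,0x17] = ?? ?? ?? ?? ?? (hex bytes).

MEM[0x24,0x25,0x13,0x15,0x17] = 29 2a 54 9d c4

  after D0: wrote 5B at 0x23 = 6f292aea07
  after D1: wrote 2B at 0x12 = 9d54
  after D2: wrote 2B at 0x0a = f21c
  after D3: wrote 3B at 0x27 = 9d54c4
  after D4: wrote 3B at 0x15 = 9d54c4
query mem[0x24]=0x29, mem[0x25]=0x2a, mem[0x13]=0x54, mem[0x15]=0x9d, mem[0x17]=0xc4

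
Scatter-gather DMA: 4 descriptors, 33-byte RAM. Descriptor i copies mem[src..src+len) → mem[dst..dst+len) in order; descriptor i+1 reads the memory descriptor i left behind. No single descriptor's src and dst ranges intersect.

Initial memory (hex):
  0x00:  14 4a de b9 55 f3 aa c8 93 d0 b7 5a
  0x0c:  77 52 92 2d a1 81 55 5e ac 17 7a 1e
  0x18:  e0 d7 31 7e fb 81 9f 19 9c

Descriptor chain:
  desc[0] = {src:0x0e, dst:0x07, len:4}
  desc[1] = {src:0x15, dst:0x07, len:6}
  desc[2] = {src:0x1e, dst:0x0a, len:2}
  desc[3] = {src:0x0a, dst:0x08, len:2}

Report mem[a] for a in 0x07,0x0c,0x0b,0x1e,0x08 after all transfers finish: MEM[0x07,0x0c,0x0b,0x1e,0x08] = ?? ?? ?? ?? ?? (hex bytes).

  after D0: wrote 4B at 0x07 = 922da181
  after D1: wrote 6B at 0x07 = 177a1ee0d731
  after D2: wrote 2B at 0x0a = 9f19
  after D3: wrote 2B at 0x08 = 9f19
query mem[0x07]=0x17, mem[0x0c]=0x31, mem[0x0b]=0x19, mem[0x1e]=0x9f, mem[0x08]=0x9f

MEM[0x07,0x0c,0x0b,0x1e,0x08] = 17 31 19 9f 9f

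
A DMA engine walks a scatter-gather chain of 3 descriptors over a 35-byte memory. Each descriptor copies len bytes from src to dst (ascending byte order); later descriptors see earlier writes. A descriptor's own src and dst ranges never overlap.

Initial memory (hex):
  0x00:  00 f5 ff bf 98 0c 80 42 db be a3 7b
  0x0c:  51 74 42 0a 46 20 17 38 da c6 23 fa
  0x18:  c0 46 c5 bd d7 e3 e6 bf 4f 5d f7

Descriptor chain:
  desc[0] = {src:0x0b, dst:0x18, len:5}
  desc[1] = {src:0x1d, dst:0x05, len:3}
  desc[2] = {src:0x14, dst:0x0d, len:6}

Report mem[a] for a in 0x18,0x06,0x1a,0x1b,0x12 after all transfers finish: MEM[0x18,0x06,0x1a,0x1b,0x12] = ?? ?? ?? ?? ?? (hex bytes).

#0 dst[0x18+5] := {0x7b,0x51,0x74,0x42,0x0a}
#1 dst[0x05+3] := {0xe3,0xe6,0xbf}
#2 dst[0x0d+6] := {0xda,0xc6,0x23,0xfa,0x7b,0x51}
query mem[0x18]=0x7b, mem[0x06]=0xe6, mem[0x1a]=0x74, mem[0x1b]=0x42, mem[0x12]=0x51

MEM[0x18,0x06,0x1a,0x1b,0x12] = 7b e6 74 42 51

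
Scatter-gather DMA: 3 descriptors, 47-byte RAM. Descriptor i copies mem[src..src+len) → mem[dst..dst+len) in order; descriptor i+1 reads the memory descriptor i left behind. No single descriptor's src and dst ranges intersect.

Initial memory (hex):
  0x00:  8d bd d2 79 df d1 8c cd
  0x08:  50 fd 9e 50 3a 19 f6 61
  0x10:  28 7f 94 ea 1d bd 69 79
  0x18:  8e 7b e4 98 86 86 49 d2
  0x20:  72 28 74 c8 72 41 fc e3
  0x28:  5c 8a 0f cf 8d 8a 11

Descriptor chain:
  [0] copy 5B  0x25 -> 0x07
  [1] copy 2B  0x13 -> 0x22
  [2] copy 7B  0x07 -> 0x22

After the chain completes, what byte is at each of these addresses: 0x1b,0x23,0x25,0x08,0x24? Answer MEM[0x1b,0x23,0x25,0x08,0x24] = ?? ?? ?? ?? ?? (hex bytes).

MEM[0x1b,0x23,0x25,0x08,0x24] = 98 fc 5c fc e3

#0 dst[0x07+5] := {0x41,0xfc,0xe3,0x5c,0x8a}
#1 dst[0x22+2] := {0xea,0x1d}
#2 dst[0x22+7] := {0x41,0xfc,0xe3,0x5c,0x8a,0x3a,0x19}
query mem[0x1b]=0x98, mem[0x23]=0xfc, mem[0x25]=0x5c, mem[0x08]=0xfc, mem[0x24]=0xe3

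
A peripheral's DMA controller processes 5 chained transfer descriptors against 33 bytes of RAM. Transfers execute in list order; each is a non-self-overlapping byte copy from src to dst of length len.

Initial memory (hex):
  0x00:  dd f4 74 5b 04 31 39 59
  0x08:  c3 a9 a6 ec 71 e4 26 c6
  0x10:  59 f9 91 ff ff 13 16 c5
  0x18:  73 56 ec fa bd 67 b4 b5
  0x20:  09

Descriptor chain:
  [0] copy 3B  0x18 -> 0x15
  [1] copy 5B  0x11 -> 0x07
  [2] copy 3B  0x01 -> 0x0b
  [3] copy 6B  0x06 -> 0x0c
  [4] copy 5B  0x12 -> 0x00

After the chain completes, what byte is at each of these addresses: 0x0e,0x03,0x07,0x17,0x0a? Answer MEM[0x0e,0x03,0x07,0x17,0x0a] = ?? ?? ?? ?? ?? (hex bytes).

MEM[0x0e,0x03,0x07,0x17,0x0a] = 91 73 f9 ec ff

D0: mem[0x15..0x17] <- [73 56 ec]
D1: mem[0x07..0x0b] <- [f9 91 ff ff 73]
D2: mem[0x0b..0x0d] <- [f4 74 5b]
D3: mem[0x0c..0x11] <- [39 f9 91 ff ff f4]
D4: mem[0x00..0x04] <- [91 ff ff 73 56]
query mem[0x0e]=0x91, mem[0x03]=0x73, mem[0x07]=0xf9, mem[0x17]=0xec, mem[0x0a]=0xff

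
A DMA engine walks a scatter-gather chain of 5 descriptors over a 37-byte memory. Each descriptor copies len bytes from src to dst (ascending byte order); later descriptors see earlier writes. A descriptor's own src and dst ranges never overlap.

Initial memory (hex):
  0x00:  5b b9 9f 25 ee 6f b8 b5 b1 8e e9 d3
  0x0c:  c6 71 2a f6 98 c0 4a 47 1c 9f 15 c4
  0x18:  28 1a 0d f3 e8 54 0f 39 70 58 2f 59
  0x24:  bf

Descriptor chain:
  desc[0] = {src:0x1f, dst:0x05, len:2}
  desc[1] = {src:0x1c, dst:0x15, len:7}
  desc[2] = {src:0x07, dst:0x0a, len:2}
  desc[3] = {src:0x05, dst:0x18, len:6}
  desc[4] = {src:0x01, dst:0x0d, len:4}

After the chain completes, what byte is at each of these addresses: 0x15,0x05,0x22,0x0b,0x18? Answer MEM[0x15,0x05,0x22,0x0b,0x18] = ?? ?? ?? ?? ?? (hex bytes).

MEM[0x15,0x05,0x22,0x0b,0x18] = e8 39 2f b1 39

[0] 0x1f->0x05 len=2 : 39 70
[1] 0x1c->0x15 len=7 : e8 54 0f 39 70 58 2f
[2] 0x07->0x0a len=2 : b5 b1
[3] 0x05->0x18 len=6 : 39 70 b5 b1 8e b5
[4] 0x01->0x0d len=4 : b9 9f 25 ee
query mem[0x15]=0xe8, mem[0x05]=0x39, mem[0x22]=0x2f, mem[0x0b]=0xb1, mem[0x18]=0x39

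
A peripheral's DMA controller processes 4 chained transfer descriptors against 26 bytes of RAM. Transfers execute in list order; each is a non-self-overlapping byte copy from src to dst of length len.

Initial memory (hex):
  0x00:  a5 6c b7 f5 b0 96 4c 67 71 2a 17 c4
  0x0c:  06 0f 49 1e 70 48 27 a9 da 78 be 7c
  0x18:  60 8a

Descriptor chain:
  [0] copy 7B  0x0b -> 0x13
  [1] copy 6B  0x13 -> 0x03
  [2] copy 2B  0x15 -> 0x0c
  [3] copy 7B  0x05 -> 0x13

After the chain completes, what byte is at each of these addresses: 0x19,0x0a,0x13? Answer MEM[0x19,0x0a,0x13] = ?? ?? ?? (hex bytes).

[0] 0x0b->0x13 len=7 : c4 06 0f 49 1e 70 48
[1] 0x13->0x03 len=6 : c4 06 0f 49 1e 70
[2] 0x15->0x0c len=2 : 0f 49
[3] 0x05->0x13 len=7 : 0f 49 1e 70 2a 17 c4
query mem[0x19]=0xc4, mem[0x0a]=0x17, mem[0x13]=0x0f

MEM[0x19,0x0a,0x13] = c4 17 0f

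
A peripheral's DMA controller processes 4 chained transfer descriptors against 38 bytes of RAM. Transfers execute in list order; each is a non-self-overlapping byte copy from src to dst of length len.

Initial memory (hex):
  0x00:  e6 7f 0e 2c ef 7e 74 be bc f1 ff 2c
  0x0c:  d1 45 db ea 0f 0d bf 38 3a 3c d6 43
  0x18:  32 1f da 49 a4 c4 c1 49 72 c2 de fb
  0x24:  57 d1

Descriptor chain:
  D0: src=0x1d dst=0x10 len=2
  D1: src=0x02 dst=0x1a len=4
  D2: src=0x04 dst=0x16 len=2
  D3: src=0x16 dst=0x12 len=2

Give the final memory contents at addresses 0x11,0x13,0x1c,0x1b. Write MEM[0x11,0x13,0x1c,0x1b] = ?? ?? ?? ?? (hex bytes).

MEM[0x11,0x13,0x1c,0x1b] = c1 7e ef 2c

#0 dst[0x10+2] := {0xc4,0xc1}
#1 dst[0x1a+4] := {0x0e,0x2c,0xef,0x7e}
#2 dst[0x16+2] := {0xef,0x7e}
#3 dst[0x12+2] := {0xef,0x7e}
query mem[0x11]=0xc1, mem[0x13]=0x7e, mem[0x1c]=0xef, mem[0x1b]=0x2c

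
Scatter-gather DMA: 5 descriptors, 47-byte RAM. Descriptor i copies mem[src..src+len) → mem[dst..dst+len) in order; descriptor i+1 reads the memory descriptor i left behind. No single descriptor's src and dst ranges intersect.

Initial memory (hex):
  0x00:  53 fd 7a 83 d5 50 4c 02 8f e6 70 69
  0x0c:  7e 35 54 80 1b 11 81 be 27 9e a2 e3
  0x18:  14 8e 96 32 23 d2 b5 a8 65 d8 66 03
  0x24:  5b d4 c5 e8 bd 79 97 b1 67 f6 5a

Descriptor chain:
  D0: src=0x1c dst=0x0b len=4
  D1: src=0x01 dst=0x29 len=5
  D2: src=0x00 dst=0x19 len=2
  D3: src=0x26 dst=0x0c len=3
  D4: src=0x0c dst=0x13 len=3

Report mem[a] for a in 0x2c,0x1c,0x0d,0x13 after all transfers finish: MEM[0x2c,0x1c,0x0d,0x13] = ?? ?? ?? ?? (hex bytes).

#0 dst[0x0b+4] := {0x23,0xd2,0xb5,0xa8}
#1 dst[0x29+5] := {0xfd,0x7a,0x83,0xd5,0x50}
#2 dst[0x19+2] := {0x53,0xfd}
#3 dst[0x0c+3] := {0xc5,0xe8,0xbd}
#4 dst[0x13+3] := {0xc5,0xe8,0xbd}
query mem[0x2c]=0xd5, mem[0x1c]=0x23, mem[0x0d]=0xe8, mem[0x13]=0xc5

MEM[0x2c,0x1c,0x0d,0x13] = d5 23 e8 c5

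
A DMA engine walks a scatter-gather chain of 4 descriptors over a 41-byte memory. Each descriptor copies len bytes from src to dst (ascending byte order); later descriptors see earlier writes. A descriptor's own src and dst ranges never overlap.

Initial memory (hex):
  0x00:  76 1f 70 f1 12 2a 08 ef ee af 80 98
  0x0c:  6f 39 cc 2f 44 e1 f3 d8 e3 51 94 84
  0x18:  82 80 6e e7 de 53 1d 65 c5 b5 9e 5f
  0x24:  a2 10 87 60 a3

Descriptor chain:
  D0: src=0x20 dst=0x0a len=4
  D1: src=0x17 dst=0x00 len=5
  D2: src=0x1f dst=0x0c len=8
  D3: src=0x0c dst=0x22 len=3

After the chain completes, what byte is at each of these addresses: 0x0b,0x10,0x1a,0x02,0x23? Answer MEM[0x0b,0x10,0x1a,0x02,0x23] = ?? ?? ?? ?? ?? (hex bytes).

MEM[0x0b,0x10,0x1a,0x02,0x23] = b5 5f 6e 80 c5

D0: mem[0x0a..0x0d] <- [c5 b5 9e 5f]
D1: mem[0x00..0x04] <- [84 82 80 6e e7]
D2: mem[0x0c..0x13] <- [65 c5 b5 9e 5f a2 10 87]
D3: mem[0x22..0x24] <- [65 c5 b5]
query mem[0x0b]=0xb5, mem[0x10]=0x5f, mem[0x1a]=0x6e, mem[0x02]=0x80, mem[0x23]=0xc5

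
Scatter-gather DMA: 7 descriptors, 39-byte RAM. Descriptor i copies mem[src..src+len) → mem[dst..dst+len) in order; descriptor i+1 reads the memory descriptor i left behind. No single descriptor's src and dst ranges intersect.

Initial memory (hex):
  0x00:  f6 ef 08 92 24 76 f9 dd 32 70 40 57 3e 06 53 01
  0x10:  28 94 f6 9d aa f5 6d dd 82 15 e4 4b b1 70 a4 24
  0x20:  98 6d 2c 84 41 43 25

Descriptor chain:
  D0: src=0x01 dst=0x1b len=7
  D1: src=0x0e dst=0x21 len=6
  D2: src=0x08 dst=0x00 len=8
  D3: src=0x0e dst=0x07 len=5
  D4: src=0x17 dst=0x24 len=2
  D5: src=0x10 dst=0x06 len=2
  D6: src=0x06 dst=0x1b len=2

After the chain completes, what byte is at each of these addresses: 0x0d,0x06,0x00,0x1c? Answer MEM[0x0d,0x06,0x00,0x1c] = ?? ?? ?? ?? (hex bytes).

D0: mem[0x1b..0x21] <- [ef 08 92 24 76 f9 dd]
D1: mem[0x21..0x26] <- [53 01 28 94 f6 9d]
D2: mem[0x00..0x07] <- [32 70 40 57 3e 06 53 01]
D3: mem[0x07..0x0b] <- [53 01 28 94 f6]
D4: mem[0x24..0x25] <- [dd 82]
D5: mem[0x06..0x07] <- [28 94]
D6: mem[0x1b..0x1c] <- [28 94]
query mem[0x0d]=0x06, mem[0x06]=0x28, mem[0x00]=0x32, mem[0x1c]=0x94

MEM[0x0d,0x06,0x00,0x1c] = 06 28 32 94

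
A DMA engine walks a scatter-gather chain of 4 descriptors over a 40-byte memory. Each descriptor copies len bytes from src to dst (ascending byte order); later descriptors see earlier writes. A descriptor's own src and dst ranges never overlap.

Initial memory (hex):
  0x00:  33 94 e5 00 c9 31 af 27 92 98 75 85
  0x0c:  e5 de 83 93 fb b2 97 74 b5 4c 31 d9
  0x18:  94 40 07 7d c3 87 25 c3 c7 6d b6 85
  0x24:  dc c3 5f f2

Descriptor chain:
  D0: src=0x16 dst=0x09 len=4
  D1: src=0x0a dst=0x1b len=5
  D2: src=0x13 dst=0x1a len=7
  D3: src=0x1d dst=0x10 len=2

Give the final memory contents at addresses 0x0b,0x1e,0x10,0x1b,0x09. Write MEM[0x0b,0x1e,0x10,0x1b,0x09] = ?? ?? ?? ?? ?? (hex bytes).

#0 dst[0x09+4] := {0x31,0xd9,0x94,0x40}
#1 dst[0x1b+5] := {0xd9,0x94,0x40,0xde,0x83}
#2 dst[0x1a+7] := {0x74,0xb5,0x4c,0x31,0xd9,0x94,0x40}
#3 dst[0x10+2] := {0x31,0xd9}
query mem[0x0b]=0x94, mem[0x1e]=0xd9, mem[0x10]=0x31, mem[0x1b]=0xb5, mem[0x09]=0x31

MEM[0x0b,0x1e,0x10,0x1b,0x09] = 94 d9 31 b5 31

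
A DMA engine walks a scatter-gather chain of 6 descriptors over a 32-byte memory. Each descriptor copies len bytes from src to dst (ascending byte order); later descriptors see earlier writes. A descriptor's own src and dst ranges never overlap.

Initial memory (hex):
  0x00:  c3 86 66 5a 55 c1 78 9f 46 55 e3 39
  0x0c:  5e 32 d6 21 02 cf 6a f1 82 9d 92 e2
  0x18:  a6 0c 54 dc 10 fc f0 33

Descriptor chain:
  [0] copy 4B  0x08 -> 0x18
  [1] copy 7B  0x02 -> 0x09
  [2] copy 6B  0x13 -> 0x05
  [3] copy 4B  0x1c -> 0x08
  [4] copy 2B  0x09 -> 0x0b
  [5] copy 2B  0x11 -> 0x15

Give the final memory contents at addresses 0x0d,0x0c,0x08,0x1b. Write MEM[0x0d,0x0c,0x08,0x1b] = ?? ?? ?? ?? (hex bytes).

D0: mem[0x18..0x1b] <- [46 55 e3 39]
D1: mem[0x09..0x0f] <- [66 5a 55 c1 78 9f 46]
D2: mem[0x05..0x0a] <- [f1 82 9d 92 e2 46]
D3: mem[0x08..0x0b] <- [10 fc f0 33]
D4: mem[0x0b..0x0c] <- [fc f0]
D5: mem[0x15..0x16] <- [cf 6a]
query mem[0x0d]=0x78, mem[0x0c]=0xf0, mem[0x08]=0x10, mem[0x1b]=0x39

MEM[0x0d,0x0c,0x08,0x1b] = 78 f0 10 39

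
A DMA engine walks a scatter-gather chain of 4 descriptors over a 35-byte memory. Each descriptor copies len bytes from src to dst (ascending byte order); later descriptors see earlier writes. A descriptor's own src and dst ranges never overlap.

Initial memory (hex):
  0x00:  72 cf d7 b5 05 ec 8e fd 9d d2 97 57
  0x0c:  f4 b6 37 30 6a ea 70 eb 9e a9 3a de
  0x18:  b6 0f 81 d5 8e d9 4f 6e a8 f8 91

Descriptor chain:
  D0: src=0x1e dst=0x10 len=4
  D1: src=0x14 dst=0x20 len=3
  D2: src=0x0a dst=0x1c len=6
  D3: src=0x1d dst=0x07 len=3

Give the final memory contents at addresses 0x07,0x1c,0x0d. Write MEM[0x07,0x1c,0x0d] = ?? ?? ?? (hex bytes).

MEM[0x07,0x1c,0x0d] = 57 97 b6

D0: mem[0x10..0x13] <- [4f 6e a8 f8]
D1: mem[0x20..0x22] <- [9e a9 3a]
D2: mem[0x1c..0x21] <- [97 57 f4 b6 37 30]
D3: mem[0x07..0x09] <- [57 f4 b6]
query mem[0x07]=0x57, mem[0x1c]=0x97, mem[0x0d]=0xb6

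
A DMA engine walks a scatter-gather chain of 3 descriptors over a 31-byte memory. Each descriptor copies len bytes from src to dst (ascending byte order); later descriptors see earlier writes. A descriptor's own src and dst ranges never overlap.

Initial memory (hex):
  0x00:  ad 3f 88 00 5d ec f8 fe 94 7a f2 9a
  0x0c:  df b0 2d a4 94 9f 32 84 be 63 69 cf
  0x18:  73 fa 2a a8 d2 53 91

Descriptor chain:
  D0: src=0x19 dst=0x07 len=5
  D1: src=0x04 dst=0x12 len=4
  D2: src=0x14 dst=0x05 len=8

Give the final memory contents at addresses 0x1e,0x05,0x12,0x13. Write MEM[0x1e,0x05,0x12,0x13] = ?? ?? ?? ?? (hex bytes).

MEM[0x1e,0x05,0x12,0x13] = 91 f8 5d ec

#0 dst[0x07+5] := {0xfa,0x2a,0xa8,0xd2,0x53}
#1 dst[0x12+4] := {0x5d,0xec,0xf8,0xfa}
#2 dst[0x05+8] := {0xf8,0xfa,0x69,0xcf,0x73,0xfa,0x2a,0xa8}
query mem[0x1e]=0x91, mem[0x05]=0xf8, mem[0x12]=0x5d, mem[0x13]=0xec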